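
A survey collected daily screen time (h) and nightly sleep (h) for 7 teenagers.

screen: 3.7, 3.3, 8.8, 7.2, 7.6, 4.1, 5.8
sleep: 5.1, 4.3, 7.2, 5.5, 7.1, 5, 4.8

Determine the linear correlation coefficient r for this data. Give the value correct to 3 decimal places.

0.864

n = 7, Σx = 40.5, Σy = 39, Σx² = 262.07, Σy² = 225.04, Σxy = 238.32
nΣxy − ΣxΣy = 1668.24 − 1579.5 = 88.74
nΣx² − (Σx)² = 1834.49 − 1640.25 = 194.24; nΣy² − (Σy)² = 1575.28 − 1521 = 54.28
r = 88.74 / √(194.24 × 54.28) = 88.74 / 102.6808 ≈ 0.864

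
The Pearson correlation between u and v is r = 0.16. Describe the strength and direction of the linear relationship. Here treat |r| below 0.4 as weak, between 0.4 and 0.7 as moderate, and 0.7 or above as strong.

r = 0.16 > 0 so the relationship is positive.
|r| = 0.16, which falls in the weak range.

weak positive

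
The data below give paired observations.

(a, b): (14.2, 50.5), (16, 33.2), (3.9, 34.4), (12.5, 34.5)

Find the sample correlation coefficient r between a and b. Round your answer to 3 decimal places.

n = 4, Σa = 46.6, Σb = 152.6, Σa² = 629.1, Σb² = 6026.1, Σab = 1813.71
nΣab − ΣaΣb = 7254.84 − 7111.16 = 143.68
nΣa² − (Σa)² = 2516.4 − 2171.56 = 344.84; nΣb² − (Σb)² = 24104.4 − 23286.76 = 817.64
r = 143.68 / √(344.84 × 817.64) = 143.68 / 530.9943 ≈ 0.271

0.271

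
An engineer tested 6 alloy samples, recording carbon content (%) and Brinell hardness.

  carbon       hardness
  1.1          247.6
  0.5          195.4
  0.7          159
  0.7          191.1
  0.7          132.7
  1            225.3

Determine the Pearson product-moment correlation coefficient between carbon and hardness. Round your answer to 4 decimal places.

0.6758

n = 6, Σx = 4.7, Σy = 1151.1, Σx² = 3.93, Σy² = 229656.51, Σxy = 933.32
nΣxy − ΣxΣy = 5599.92 − 5410.17 = 189.75
nΣx² − (Σx)² = 23.58 − 22.09 = 1.49; nΣy² − (Σy)² = 1377939.06 − 1325031.21 = 52907.85
r = 189.75 / √(1.49 × 52907.85) = 189.75 / 280.7716 ≈ 0.6758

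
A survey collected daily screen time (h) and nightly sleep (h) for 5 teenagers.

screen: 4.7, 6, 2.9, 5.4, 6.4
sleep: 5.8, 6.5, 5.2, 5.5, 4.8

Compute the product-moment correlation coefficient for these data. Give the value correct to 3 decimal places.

0.151

n = 5, Σx = 25.4, Σy = 27.8, Σx² = 136.62, Σy² = 156.22, Σxy = 141.76
nΣxy − ΣxΣy = 708.8 − 706.12 = 2.68
nΣx² − (Σx)² = 683.1 − 645.16 = 37.94; nΣy² − (Σy)² = 781.1 − 772.84 = 8.26
r = 2.68 / √(37.94 × 8.26) = 2.68 / 17.7027 ≈ 0.151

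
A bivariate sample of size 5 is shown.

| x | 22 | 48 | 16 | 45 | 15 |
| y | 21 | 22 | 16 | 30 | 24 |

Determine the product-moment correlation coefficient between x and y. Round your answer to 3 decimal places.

n = 5, Σx = 146, Σy = 113, Σx² = 5294, Σy² = 2657, Σxy = 3484
nΣxy − ΣxΣy = 17420 − 16498 = 922
nΣx² − (Σx)² = 26470 − 21316 = 5154; nΣy² − (Σy)² = 13285 − 12769 = 516
r = 922 / √(5154 × 516) = 922 / 1630.7863 ≈ 0.565

0.565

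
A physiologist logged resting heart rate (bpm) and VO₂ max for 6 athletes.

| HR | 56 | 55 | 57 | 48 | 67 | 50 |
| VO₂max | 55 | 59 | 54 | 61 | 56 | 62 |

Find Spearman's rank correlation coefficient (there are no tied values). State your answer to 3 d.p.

-0.771

Rank HR: 4, 3, 5, 1, 6, 2
Rank VO₂max: 2, 4, 1, 5, 3, 6
d = rank(HR) − rank(VO₂max): 2, -1, 4, -4, 3, -4; Σd² = 62
ρ = 1 − 6Σd² / [n(n²−1)] = 1 − 6×62 / (6×35) = 1 − 372/210 ≈ -0.771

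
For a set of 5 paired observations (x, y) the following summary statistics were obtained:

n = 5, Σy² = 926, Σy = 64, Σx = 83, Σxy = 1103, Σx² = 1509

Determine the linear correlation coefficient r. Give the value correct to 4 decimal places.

0.3430

r = (nΣxy − ΣxΣy) / √[(nΣx² − (Σx)²)(nΣy² − (Σy)²)]
Numerator: 5×1103 − 83×64 = 203
Denominator: √[(7545 − 6889)(4630 − 4096)] = √[656 × 534] = 591.8648
r = 203 / 591.8648 ≈ 0.3430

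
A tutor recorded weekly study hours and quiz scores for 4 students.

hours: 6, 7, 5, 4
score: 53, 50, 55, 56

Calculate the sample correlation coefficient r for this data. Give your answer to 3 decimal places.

n = 4, Σx = 22, Σy = 214, Σx² = 126, Σy² = 11470, Σxy = 1167
nΣxy − ΣxΣy = 4668 − 4708 = -40
nΣx² − (Σx)² = 504 − 484 = 20; nΣy² − (Σy)² = 45880 − 45796 = 84
r = -40 / √(20 × 84) = -40 / 40.9878 ≈ -0.976

-0.976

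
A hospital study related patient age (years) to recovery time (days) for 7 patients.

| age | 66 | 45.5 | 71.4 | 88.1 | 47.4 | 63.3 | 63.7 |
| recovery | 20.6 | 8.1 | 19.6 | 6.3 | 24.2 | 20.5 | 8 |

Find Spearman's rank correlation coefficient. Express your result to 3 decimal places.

-0.393

Rank age: 5, 1, 6, 7, 2, 3, 4
Rank recovery: 6, 3, 4, 1, 7, 5, 2
d = rank(age) − rank(recovery): -1, -2, 2, 6, -5, -2, 2; Σd² = 78
ρ = 1 − 6Σd² / [n(n²−1)] = 1 − 6×78 / (7×48) = 1 − 468/336 ≈ -0.393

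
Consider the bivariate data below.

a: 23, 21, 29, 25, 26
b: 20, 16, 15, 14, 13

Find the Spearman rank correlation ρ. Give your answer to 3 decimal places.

Rank a: 2, 1, 5, 3, 4
Rank b: 5, 4, 3, 2, 1
d = rank(a) − rank(b): -3, -3, 2, 1, 3; Σd² = 32
ρ = 1 − 6Σd² / [n(n²−1)] = 1 − 6×32 / (5×24) = 1 − 192/120 ≈ -0.600

-0.600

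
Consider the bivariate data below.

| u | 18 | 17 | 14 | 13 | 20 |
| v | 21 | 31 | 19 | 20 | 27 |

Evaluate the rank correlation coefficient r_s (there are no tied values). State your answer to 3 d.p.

0.600

Rank u: 4, 3, 2, 1, 5
Rank v: 3, 5, 1, 2, 4
d = rank(u) − rank(v): 1, -2, 1, -1, 1; Σd² = 8
ρ = 1 − 6Σd² / [n(n²−1)] = 1 − 6×8 / (5×24) = 1 − 48/120 ≈ 0.600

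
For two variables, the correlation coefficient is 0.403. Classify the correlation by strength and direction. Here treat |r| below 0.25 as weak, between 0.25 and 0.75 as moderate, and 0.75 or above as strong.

moderate positive

r = 0.403 > 0 so the relationship is positive.
|r| = 0.403, which falls in the moderate range.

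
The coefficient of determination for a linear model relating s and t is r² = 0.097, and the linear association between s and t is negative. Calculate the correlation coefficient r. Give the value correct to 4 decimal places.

-0.3114

|r| = √0.097 = 0.3114
The association is negative, so r = −0.3114.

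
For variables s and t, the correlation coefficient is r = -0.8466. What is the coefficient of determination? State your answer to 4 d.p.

0.7167

r² = (-0.8466)² = 0.7167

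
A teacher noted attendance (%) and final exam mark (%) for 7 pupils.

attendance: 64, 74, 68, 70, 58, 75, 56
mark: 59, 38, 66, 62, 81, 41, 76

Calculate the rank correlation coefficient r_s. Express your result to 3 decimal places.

Rank attendance: 3, 6, 4, 5, 2, 7, 1
Rank mark: 3, 1, 5, 4, 7, 2, 6
d = rank(attendance) − rank(mark): 0, 5, -1, 1, -5, 5, -5; Σd² = 102
ρ = 1 − 6Σd² / [n(n²−1)] = 1 − 6×102 / (7×48) = 1 − 612/336 ≈ -0.821

-0.821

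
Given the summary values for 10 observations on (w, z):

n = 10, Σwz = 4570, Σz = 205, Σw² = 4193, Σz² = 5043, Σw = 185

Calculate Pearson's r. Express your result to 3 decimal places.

r = (nΣwz − ΣwΣz) / √[(nΣw² − (Σw)²)(nΣz² − (Σz)²)]
Numerator: 10×4570 − 185×205 = 7775
Denominator: √[(41930 − 34225)(50430 − 42025)] = √[7705 × 8405] = 8047.3924
r = 7775 / 8047.3924 ≈ 0.966

0.966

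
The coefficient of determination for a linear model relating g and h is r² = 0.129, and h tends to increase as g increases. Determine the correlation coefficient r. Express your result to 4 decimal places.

0.3592

|r| = √0.129 = 0.3592
The association is positive, so r = 0.3592.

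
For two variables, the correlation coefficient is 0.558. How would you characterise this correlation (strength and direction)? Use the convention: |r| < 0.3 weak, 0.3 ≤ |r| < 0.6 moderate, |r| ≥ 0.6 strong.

r = 0.558 > 0 so the relationship is positive.
|r| = 0.558, which falls in the moderate range.

moderate positive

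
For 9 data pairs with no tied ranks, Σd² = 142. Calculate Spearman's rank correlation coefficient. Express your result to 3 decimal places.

-0.183

ρ = 1 − 6Σd² / [n(n²−1)] = 1 − 6×142 / (9×80)
  = 1 − 852/720 = 1 − 1.1833 ≈ -0.183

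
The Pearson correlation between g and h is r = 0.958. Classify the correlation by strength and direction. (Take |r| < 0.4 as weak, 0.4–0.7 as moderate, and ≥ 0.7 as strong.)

strong positive

r = 0.958 > 0 so the relationship is positive.
|r| = 0.958, which falls in the strong range.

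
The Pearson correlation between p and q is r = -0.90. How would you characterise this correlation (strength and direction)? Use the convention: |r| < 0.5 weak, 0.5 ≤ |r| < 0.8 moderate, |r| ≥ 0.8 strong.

r = -0.90 < 0 so the relationship is negative.
|r| = 0.90, which falls in the strong range.

strong negative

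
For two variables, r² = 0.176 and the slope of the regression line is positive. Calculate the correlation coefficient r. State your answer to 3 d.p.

|r| = √0.176 = 0.420
The association is positive, so r = 0.420.

0.420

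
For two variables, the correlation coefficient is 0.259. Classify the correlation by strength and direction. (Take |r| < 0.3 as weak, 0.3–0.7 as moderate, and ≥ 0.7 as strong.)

weak positive

r = 0.259 > 0 so the relationship is positive.
|r| = 0.259, which falls in the weak range.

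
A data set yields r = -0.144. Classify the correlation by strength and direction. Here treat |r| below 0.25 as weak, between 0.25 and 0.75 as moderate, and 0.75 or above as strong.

weak negative

r = -0.144 < 0 so the relationship is negative.
|r| = 0.144, which falls in the weak range.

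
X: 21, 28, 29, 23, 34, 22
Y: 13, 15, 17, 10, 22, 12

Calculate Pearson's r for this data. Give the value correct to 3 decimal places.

0.924

n = 6, ΣX = 157, ΣY = 89, ΣX² = 4235, ΣY² = 1411, ΣXY = 2428
nΣXY − ΣXΣY = 14568 − 13973 = 595
nΣX² − (ΣX)² = 25410 − 24649 = 761; nΣY² − (ΣY)² = 8466 − 7921 = 545
r = 595 / √(761 × 545) = 595 / 644.0070 ≈ 0.924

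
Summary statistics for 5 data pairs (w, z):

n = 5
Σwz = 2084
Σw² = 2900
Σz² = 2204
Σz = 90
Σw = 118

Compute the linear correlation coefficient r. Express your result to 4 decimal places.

-0.1542

r = (nΣwz − ΣwΣz) / √[(nΣw² − (Σw)²)(nΣz² − (Σz)²)]
Numerator: 5×2084 − 118×90 = -200
Denominator: √[(14500 − 13924)(11020 − 8100)] = √[576 × 2920] = 1296.8886
r = -200 / 1296.8886 ≈ -0.1542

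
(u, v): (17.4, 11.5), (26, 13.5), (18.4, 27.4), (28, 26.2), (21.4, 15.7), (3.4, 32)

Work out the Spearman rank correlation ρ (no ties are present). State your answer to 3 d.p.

Rank u: 2, 5, 3, 6, 4, 1
Rank v: 1, 2, 5, 4, 3, 6
d = rank(u) − rank(v): 1, 3, -2, 2, 1, -5; Σd² = 44
ρ = 1 − 6Σd² / [n(n²−1)] = 1 − 6×44 / (6×35) = 1 − 264/210 ≈ -0.257

-0.257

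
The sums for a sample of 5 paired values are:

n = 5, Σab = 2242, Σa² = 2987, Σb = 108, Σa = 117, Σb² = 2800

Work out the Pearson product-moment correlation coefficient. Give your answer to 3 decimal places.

-0.836

r = (nΣab − ΣaΣb) / √[(nΣa² − (Σa)²)(nΣb² − (Σb)²)]
Numerator: 5×2242 − 117×108 = -1426
Denominator: √[(14935 − 13689)(14000 − 11664)] = √[1246 × 2336] = 1706.0645
r = -1426 / 1706.0645 ≈ -0.836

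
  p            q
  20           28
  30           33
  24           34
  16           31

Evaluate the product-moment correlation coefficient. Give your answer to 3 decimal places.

0.570

n = 4, Σp = 90, Σq = 126, Σp² = 2132, Σq² = 3990, Σpq = 2862
nΣpq − ΣpΣq = 11448 − 11340 = 108
nΣp² − (Σp)² = 8528 − 8100 = 428; nΣq² − (Σq)² = 15960 − 15876 = 84
r = 108 / √(428 × 84) = 108 / 189.6101 ≈ 0.570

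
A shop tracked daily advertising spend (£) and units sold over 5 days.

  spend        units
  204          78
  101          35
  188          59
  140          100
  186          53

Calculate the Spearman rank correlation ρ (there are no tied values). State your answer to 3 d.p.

Rank spend: 5, 1, 4, 2, 3
Rank units: 4, 1, 3, 5, 2
d = rank(spend) − rank(units): 1, 0, 1, -3, 1; Σd² = 12
ρ = 1 − 6Σd² / [n(n²−1)] = 1 − 6×12 / (5×24) = 1 − 72/120 ≈ 0.400

0.400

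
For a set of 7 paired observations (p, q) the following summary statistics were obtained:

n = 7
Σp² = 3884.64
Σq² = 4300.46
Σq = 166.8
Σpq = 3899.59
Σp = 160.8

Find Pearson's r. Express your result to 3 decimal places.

r = (nΣpq − ΣpΣq) / √[(nΣp² − (Σp)²)(nΣq² − (Σq)²)]
Numerator: 7×3899.59 − 160.8×166.8 = 475.69
Denominator: √[(27192.48 − 25856.64)(30103.22 − 27822.24)] = √[1335.84 × 2280.98] = 1745.5728
r = 475.69 / 1745.5728 ≈ 0.273

0.273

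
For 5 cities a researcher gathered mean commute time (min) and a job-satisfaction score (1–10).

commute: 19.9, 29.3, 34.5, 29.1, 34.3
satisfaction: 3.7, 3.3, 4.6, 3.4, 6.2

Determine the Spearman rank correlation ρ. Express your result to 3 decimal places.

0.500

Rank commute: 1, 3, 5, 2, 4
Rank satisfaction: 3, 1, 4, 2, 5
d = rank(commute) − rank(satisfaction): -2, 2, 1, 0, -1; Σd² = 10
ρ = 1 − 6Σd² / [n(n²−1)] = 1 − 6×10 / (5×24) = 1 − 60/120 ≈ 0.500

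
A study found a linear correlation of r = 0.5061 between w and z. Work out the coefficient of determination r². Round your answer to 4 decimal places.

0.2561

r² = (0.5061)² = 0.2561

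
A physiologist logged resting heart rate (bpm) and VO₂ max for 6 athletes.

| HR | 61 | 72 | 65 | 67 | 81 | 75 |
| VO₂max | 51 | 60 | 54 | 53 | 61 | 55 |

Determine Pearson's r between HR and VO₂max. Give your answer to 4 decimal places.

0.8440

n = 6, Σx = 421, Σy = 334, Σx² = 29805, Σy² = 18672, Σxy = 23558
nΣxy − ΣxΣy = 141348 − 140614 = 734
nΣx² − (Σx)² = 178830 − 177241 = 1589; nΣy² − (Σy)² = 112032 − 111556 = 476
r = 734 / √(1589 × 476) = 734 / 869.6919 ≈ 0.8440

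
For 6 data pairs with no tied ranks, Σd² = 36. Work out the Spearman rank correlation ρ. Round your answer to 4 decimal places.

-0.0286

ρ = 1 − 6Σd² / [n(n²−1)] = 1 − 6×36 / (6×35)
  = 1 − 216/210 = 1 − 1.02857 ≈ -0.0286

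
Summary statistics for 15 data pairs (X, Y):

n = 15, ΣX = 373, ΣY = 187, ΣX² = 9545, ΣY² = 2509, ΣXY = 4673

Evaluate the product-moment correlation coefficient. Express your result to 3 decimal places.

r = (nΣXY − ΣXΣY) / √[(nΣX² − (ΣX)²)(nΣY² − (ΣY)²)]
Numerator: 15×4673 − 373×187 = 344
Denominator: √[(143175 − 139129)(37635 − 34969)] = √[4046 × 2666] = 3284.3014
r = 344 / 3284.3014 ≈ 0.105

0.105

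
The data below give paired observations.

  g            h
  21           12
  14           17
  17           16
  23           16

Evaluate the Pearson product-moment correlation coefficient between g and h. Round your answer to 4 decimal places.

-0.5128

n = 4, Σg = 75, Σh = 61, Σg² = 1455, Σh² = 945, Σgh = 1130
nΣgh − ΣgΣh = 4520 − 4575 = -55
nΣg² − (Σg)² = 5820 − 5625 = 195; nΣh² − (Σh)² = 3780 − 3721 = 59
r = -55 / √(195 × 59) = -55 / 107.2614 ≈ -0.5128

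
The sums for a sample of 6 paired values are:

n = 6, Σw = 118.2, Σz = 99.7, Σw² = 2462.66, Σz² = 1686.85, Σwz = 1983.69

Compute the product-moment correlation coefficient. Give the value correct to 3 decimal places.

0.308

r = (nΣwz − ΣwΣz) / √[(nΣw² − (Σw)²)(nΣz² − (Σz)²)]
Numerator: 6×1983.69 − 118.2×99.7 = 117.6
Denominator: √[(14775.96 − 13971.24)(10121.1 − 9940.09)] = √[804.72 × 181.01] = 381.6574
r = 117.6 / 381.6574 ≈ 0.308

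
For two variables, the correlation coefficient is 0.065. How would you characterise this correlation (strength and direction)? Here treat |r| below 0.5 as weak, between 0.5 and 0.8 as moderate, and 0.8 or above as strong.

r = 0.065 > 0 so the relationship is positive.
|r| = 0.065, which falls in the weak range.

weak positive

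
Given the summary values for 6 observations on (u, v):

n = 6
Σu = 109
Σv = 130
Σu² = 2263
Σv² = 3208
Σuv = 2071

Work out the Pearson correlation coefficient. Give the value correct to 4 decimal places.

r = (nΣuv − ΣuΣv) / √[(nΣu² − (Σu)²)(nΣv² − (Σv)²)]
Numerator: 6×2071 − 109×130 = -1744
Denominator: √[(13578 − 11881)(19248 − 16900)] = √[1697 × 2348] = 1996.1353
r = -1744 / 1996.1353 ≈ -0.8737

-0.8737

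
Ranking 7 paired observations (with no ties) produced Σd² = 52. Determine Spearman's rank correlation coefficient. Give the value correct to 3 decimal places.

ρ = 1 − 6Σd² / [n(n²−1)] = 1 − 6×52 / (7×48)
  = 1 − 312/336 = 1 − 0.9286 ≈ 0.071

0.071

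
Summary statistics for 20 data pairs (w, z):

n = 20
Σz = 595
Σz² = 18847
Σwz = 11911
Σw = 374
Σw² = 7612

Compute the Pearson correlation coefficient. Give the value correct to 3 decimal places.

0.932

r = (nΣwz − ΣwΣz) / √[(nΣw² − (Σw)²)(nΣz² − (Σz)²)]
Numerator: 20×11911 − 374×595 = 15690
Denominator: √[(152240 − 139876)(376940 − 354025)] = √[12364 × 22915] = 16832.1437
r = 15690 / 16832.1437 ≈ 0.932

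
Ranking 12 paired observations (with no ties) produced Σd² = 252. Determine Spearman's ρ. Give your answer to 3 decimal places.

0.119

ρ = 1 − 6Σd² / [n(n²−1)] = 1 − 6×252 / (12×143)
  = 1 − 1512/1716 = 1 − 0.8811 ≈ 0.119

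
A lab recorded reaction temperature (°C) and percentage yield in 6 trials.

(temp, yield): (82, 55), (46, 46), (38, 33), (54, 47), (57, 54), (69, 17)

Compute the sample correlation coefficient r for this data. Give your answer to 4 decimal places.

0.1187

n = 6, Σx = 346, Σy = 252, Σx² = 21210, Σy² = 11644, Σxy = 14669
nΣxy − ΣxΣy = 88014 − 87192 = 822
nΣx² − (Σx)² = 127260 − 119716 = 7544; nΣy² − (Σy)² = 69864 − 63504 = 6360
r = 822 / √(7544 × 6360) = 822 / 6926.7482 ≈ 0.1187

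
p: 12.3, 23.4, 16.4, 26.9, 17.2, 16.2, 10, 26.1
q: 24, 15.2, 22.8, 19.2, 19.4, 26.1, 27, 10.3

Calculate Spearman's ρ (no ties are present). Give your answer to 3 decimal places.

-0.905

Rank p: 2, 6, 4, 8, 5, 3, 1, 7
Rank q: 6, 2, 5, 3, 4, 7, 8, 1
d = rank(p) − rank(q): -4, 4, -1, 5, 1, -4, -7, 6; Σd² = 160
ρ = 1 − 6Σd² / [n(n²−1)] = 1 − 6×160 / (8×63) = 1 − 960/504 ≈ -0.905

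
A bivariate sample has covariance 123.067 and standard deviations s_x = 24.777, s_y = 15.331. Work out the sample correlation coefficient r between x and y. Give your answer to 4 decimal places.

r = Cov(x,y) / (s_x · s_y) = 123.067 / (24.777 × 15.331)
  = 123.067 / 379.8562 ≈ 0.3240

0.3240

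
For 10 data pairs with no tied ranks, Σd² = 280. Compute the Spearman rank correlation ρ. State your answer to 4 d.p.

-0.6970

ρ = 1 − 6Σd² / [n(n²−1)] = 1 − 6×280 / (10×99)
  = 1 − 1680/990 = 1 − 1.69697 ≈ -0.6970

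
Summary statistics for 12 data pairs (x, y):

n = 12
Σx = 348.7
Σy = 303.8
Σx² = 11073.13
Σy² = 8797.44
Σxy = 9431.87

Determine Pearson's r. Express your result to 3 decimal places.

0.592

r = (nΣxy − ΣxΣy) / √[(nΣx² − (Σx)²)(nΣy² − (Σy)²)]
Numerator: 12×9431.87 − 348.7×303.8 = 7247.38
Denominator: √[(132877.56 − 121591.69)(105569.28 − 92294.44)] = √[11285.87 × 13274.84] = 12240.0212
r = 7247.38 / 12240.0212 ≈ 0.592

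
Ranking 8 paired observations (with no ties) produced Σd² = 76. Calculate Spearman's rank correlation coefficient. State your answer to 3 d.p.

0.095

ρ = 1 − 6Σd² / [n(n²−1)] = 1 − 6×76 / (8×63)
  = 1 − 456/504 = 1 − 0.9048 ≈ 0.095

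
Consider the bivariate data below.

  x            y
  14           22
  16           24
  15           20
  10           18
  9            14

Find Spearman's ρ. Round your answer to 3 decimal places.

Rank x: 3, 5, 4, 2, 1
Rank y: 4, 5, 3, 2, 1
d = rank(x) − rank(y): -1, 0, 1, 0, 0; Σd² = 2
ρ = 1 − 6Σd² / [n(n²−1)] = 1 − 6×2 / (5×24) = 1 − 12/120 ≈ 0.900

0.900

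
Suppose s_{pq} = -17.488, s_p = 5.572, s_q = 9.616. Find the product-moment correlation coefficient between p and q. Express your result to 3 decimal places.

-0.326

r = Cov(p,q) / (s_p · s_q) = -17.488 / (5.572 × 9.616)
  = -17.488 / 53.5804 ≈ -0.326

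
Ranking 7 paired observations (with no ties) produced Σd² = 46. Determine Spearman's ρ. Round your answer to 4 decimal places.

0.1786

ρ = 1 − 6Σd² / [n(n²−1)] = 1 − 6×46 / (7×48)
  = 1 − 276/336 = 1 − 0.82143 ≈ 0.1786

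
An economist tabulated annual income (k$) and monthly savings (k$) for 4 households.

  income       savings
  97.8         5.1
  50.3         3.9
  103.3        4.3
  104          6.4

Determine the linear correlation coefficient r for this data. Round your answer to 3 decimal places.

0.636

n = 4, Σx = 355.4, Σy = 19.7, Σx² = 33581.82, Σy² = 100.67, Σxy = 1804.74
nΣxy − ΣxΣy = 7218.96 − 7001.38 = 217.58
nΣx² − (Σx)² = 134327.28 − 126309.16 = 8018.12; nΣy² − (Σy)² = 402.68 − 388.09 = 14.59
r = 217.58 / √(8018.12 × 14.59) = 217.58 / 342.0298 ≈ 0.636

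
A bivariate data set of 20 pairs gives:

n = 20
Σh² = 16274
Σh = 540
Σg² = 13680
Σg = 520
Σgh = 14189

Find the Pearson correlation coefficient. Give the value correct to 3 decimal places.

0.286

r = (nΣgh − ΣgΣh) / √[(nΣg² − (Σg)²)(nΣh² − (Σh)²)]
Numerator: 20×14189 − 520×540 = 2980
Denominator: √[(273600 − 270400)(325480 − 291600)] = √[3200 × 33880] = 10412.3004
r = 2980 / 10412.3004 ≈ 0.286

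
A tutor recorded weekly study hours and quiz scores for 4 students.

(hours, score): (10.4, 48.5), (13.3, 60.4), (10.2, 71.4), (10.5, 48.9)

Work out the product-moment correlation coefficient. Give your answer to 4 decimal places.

0.1107

n = 4, Σx = 44.4, Σy = 229.2, Σx² = 499.34, Σy² = 13489.58, Σxy = 2549.45
nΣxy − ΣxΣy = 10197.8 − 10176.48 = 21.32
nΣx² − (Σx)² = 1997.36 − 1971.36 = 26; nΣy² − (Σy)² = 53958.32 − 52532.64 = 1425.68
r = 21.32 / √(26 × 1425.68) = 21.32 / 192.5297 ≈ 0.1107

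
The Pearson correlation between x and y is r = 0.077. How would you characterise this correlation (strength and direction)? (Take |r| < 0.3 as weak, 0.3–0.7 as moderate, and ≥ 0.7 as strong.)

weak positive

r = 0.077 > 0 so the relationship is positive.
|r| = 0.077, which falls in the weak range.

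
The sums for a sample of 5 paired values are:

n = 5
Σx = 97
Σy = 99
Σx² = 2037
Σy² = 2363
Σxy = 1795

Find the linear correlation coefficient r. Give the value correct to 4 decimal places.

-0.5023

r = (nΣxy − ΣxΣy) / √[(nΣx² − (Σx)²)(nΣy² − (Σy)²)]
Numerator: 5×1795 − 97×99 = -628
Denominator: √[(10185 − 9409)(11815 − 9801)] = √[776 × 2014] = 1250.1456
r = -628 / 1250.1456 ≈ -0.5023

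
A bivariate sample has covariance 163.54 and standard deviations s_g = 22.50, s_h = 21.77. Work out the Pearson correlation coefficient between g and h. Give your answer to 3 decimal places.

0.334

r = Cov(g,h) / (s_g · s_h) = 163.54 / (22.50 × 21.77)
  = 163.54 / 489.8250 ≈ 0.334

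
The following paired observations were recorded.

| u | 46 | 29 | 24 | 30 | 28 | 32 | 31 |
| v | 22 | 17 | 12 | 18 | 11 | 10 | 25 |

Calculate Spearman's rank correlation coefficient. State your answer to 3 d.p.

0.357

Rank u: 7, 3, 1, 4, 2, 6, 5
Rank v: 6, 4, 3, 5, 2, 1, 7
d = rank(u) − rank(v): 1, -1, -2, -1, 0, 5, -2; Σd² = 36
ρ = 1 − 6Σd² / [n(n²−1)] = 1 − 6×36 / (7×48) = 1 − 216/336 ≈ 0.357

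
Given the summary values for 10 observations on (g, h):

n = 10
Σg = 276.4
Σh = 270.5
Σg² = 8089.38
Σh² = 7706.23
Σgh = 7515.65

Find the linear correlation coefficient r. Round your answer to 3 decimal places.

r = (nΣgh − ΣgΣh) / √[(nΣg² − (Σg)²)(nΣh² − (Σh)²)]
Numerator: 10×7515.65 − 276.4×270.5 = 390.3
Denominator: √[(80893.8 − 76396.96)(77062.3 − 73170.25)] = √[4496.84 × 3892.05] = 4183.5303
r = 390.3 / 4183.5303 ≈ 0.093

0.093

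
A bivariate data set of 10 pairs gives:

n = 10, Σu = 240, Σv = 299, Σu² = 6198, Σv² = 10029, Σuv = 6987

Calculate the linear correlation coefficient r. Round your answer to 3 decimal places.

r = (nΣuv − ΣuΣv) / √[(nΣu² − (Σu)²)(nΣv² − (Σv)²)]
Numerator: 10×6987 − 240×299 = -1890
Denominator: √[(61980 − 57600)(100290 − 89401)] = √[4380 × 10889] = 6906.0712
r = -1890 / 6906.0712 ≈ -0.274

-0.274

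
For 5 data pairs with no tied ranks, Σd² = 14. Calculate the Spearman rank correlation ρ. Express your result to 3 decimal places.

0.300

ρ = 1 − 6Σd² / [n(n²−1)] = 1 − 6×14 / (5×24)
  = 1 − 84/120 = 1 − 0.7000 ≈ 0.300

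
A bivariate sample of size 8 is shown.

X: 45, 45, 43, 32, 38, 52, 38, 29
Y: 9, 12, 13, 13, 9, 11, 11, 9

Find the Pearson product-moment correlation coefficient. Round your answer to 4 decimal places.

n = 8, ΣX = 322, ΣY = 87, ΣX² = 13356, ΣY² = 967, ΣXY = 3513
nΣXY − ΣXΣY = 28104 − 28014 = 90
nΣX² − (ΣX)² = 106848 − 103684 = 3164; nΣY² − (ΣY)² = 7736 − 7569 = 167
r = 90 / √(3164 × 167) = 90 / 726.9030 ≈ 0.1238

0.1238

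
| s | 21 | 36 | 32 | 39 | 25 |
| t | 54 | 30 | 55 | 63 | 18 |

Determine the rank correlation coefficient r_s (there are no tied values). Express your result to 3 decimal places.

0.500

Rank s: 1, 4, 3, 5, 2
Rank t: 3, 2, 4, 5, 1
d = rank(s) − rank(t): -2, 2, -1, 0, 1; Σd² = 10
ρ = 1 − 6Σd² / [n(n²−1)] = 1 − 6×10 / (5×24) = 1 − 60/120 ≈ 0.500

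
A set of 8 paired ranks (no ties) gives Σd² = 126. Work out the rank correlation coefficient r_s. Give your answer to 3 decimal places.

ρ = 1 − 6Σd² / [n(n²−1)] = 1 − 6×126 / (8×63)
  = 1 − 756/504 = 1 − 1.5000 ≈ -0.500

-0.500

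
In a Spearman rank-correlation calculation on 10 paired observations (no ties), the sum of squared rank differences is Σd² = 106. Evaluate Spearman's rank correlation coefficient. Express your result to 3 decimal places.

ρ = 1 − 6Σd² / [n(n²−1)] = 1 − 6×106 / (10×99)
  = 1 − 636/990 = 1 − 0.6424 ≈ 0.358

0.358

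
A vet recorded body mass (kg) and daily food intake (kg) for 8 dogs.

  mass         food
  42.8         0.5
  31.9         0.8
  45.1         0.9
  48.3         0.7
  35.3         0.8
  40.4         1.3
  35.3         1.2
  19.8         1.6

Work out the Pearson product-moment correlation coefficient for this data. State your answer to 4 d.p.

n = 8, Σx = 298.9, Σy = 7.8, Σx² = 11732.73, Σy² = 8.52, Σxy = 276.12
nΣxy − ΣxΣy = 2208.96 − 2331.42 = -122.46
nΣx² − (Σx)² = 93861.84 − 89341.21 = 4520.63; nΣy² − (Σy)² = 68.16 − 60.84 = 7.32
r = -122.46 / √(4520.63 × 7.32) = -122.46 / 181.9093 ≈ -0.6732

-0.6732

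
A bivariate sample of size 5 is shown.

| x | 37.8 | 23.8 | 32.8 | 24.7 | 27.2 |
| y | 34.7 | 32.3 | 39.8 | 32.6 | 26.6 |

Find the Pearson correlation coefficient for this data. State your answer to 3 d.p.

n = 5, Σx = 146.3, Σy = 166, Σx² = 4421.05, Σy² = 5601.74, Σxy = 4914.58
nΣxy − ΣxΣy = 24572.9 − 24285.8 = 287.1
nΣx² − (Σx)² = 22105.25 − 21403.69 = 701.56; nΣy² − (Σy)² = 28008.7 − 27556 = 452.7
r = 287.1 / √(701.56 × 452.7) = 287.1 / 563.5568 ≈ 0.509

0.509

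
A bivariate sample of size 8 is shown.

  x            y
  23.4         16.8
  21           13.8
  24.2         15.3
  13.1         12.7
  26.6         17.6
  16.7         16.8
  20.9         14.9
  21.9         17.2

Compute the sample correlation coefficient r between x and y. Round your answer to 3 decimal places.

n = 8, Σx = 167.8, Σy = 125.1, Σx² = 3648.68, Σy² = 1977.91, Σxy = 2656.36
nΣxy − ΣxΣy = 21250.88 − 20991.78 = 259.1
nΣx² − (Σx)² = 29189.44 − 28156.84 = 1032.6; nΣy² − (Σy)² = 15823.28 − 15650.01 = 173.27
r = 259.1 / √(1032.6 × 173.27) = 259.1 / 422.9877 ≈ 0.613

0.613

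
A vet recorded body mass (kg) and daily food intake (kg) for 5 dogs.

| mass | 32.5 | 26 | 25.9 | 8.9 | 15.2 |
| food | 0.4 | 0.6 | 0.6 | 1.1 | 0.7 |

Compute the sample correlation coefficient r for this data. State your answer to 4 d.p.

n = 5, Σx = 108.5, Σy = 3.4, Σx² = 2713.31, Σy² = 2.58, Σxy = 64.57
nΣxy − ΣxΣy = 322.85 − 368.9 = -46.05
nΣx² − (Σx)² = 13566.55 − 11772.25 = 1794.3; nΣy² − (Σy)² = 12.9 − 11.56 = 1.34
r = -46.05 / √(1794.3 × 1.34) = -46.05 / 49.0343 ≈ -0.9391

-0.9391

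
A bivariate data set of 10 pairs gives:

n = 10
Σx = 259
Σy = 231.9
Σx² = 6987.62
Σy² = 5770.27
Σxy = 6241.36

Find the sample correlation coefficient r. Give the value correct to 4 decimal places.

r = (nΣxy − ΣxΣy) / √[(nΣx² − (Σx)²)(nΣy² − (Σy)²)]
Numerator: 10×6241.36 − 259×231.9 = 2351.5
Denominator: √[(69876.2 − 67081)(57702.7 − 53777.61)] = √[2795.2 × 3925.09] = 3312.3121
r = 2351.5 / 3312.3121 ≈ 0.7099

0.7099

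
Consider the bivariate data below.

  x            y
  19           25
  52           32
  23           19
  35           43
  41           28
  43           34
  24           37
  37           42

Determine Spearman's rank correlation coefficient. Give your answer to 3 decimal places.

Rank x: 1, 8, 2, 4, 6, 7, 3, 5
Rank y: 2, 4, 1, 8, 3, 5, 6, 7
d = rank(x) − rank(y): -1, 4, 1, -4, 3, 2, -3, -2; Σd² = 60
ρ = 1 − 6Σd² / [n(n²−1)] = 1 − 6×60 / (8×63) = 1 − 360/504 ≈ 0.286

0.286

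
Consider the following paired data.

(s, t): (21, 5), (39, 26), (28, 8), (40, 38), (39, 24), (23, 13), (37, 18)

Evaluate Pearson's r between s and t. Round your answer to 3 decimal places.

n = 7, Σs = 227, Σt = 132, Σs² = 7765, Σt² = 3278, Σst = 4764
nΣst − ΣsΣt = 33348 − 29964 = 3384
nΣs² − (Σs)² = 54355 − 51529 = 2826; nΣt² − (Σt)² = 22946 − 17424 = 5522
r = 3384 / √(2826 × 5522) = 3384 / 3950.3382 ≈ 0.857

0.857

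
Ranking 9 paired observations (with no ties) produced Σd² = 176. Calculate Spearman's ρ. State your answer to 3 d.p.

-0.467

ρ = 1 − 6Σd² / [n(n²−1)] = 1 − 6×176 / (9×80)
  = 1 − 1056/720 = 1 − 1.4667 ≈ -0.467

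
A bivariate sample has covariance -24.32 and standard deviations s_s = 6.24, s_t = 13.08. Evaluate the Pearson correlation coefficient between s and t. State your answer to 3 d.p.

r = Cov(s,t) / (s_s · s_t) = -24.32 / (6.24 × 13.08)
  = -24.32 / 81.6192 ≈ -0.298

-0.298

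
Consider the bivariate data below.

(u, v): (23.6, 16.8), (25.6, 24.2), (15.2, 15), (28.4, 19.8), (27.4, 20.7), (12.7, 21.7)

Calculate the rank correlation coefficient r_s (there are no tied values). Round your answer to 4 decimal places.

0.0857

Rank u: 3, 4, 2, 6, 5, 1
Rank v: 2, 6, 1, 3, 4, 5
d = rank(u) − rank(v): 1, -2, 1, 3, 1, -4; Σd² = 32
ρ = 1 − 6Σd² / [n(n²−1)] = 1 − 6×32 / (6×35) = 1 − 192/210 ≈ 0.0857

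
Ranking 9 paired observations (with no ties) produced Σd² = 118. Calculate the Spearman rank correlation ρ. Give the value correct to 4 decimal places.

ρ = 1 − 6Σd² / [n(n²−1)] = 1 − 6×118 / (9×80)
  = 1 − 708/720 = 1 − 0.98333 ≈ 0.0167

0.0167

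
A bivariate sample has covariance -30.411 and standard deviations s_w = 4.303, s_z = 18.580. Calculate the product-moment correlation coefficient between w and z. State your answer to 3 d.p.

r = Cov(w,z) / (s_w · s_z) = -30.411 / (4.303 × 18.580)
  = -30.411 / 79.9497 ≈ -0.380

-0.380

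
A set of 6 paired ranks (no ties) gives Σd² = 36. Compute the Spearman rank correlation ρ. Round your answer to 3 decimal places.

ρ = 1 − 6Σd² / [n(n²−1)] = 1 − 6×36 / (6×35)
  = 1 − 216/210 = 1 − 1.0286 ≈ -0.029

-0.029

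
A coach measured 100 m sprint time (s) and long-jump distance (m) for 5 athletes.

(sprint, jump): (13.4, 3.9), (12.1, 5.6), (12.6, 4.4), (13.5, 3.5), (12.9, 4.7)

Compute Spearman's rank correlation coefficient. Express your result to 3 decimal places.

Rank sprint: 4, 1, 2, 5, 3
Rank jump: 2, 5, 3, 1, 4
d = rank(sprint) − rank(jump): 2, -4, -1, 4, -1; Σd² = 38
ρ = 1 − 6Σd² / [n(n²−1)] = 1 − 6×38 / (5×24) = 1 − 228/120 ≈ -0.900

-0.900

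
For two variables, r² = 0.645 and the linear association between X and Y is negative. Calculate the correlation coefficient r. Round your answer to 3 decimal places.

-0.803

|r| = √0.645 = 0.803
The association is negative, so r = −0.803.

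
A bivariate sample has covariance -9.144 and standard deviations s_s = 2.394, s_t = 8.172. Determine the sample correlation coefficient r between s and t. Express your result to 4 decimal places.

-0.4674

r = Cov(s,t) / (s_s · s_t) = -9.144 / (2.394 × 8.172)
  = -9.144 / 19.5638 ≈ -0.4674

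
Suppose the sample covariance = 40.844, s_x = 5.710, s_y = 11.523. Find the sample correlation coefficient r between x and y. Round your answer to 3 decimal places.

0.621

r = Cov(x,y) / (s_x · s_y) = 40.844 / (5.710 × 11.523)
  = 40.844 / 65.7963 ≈ 0.621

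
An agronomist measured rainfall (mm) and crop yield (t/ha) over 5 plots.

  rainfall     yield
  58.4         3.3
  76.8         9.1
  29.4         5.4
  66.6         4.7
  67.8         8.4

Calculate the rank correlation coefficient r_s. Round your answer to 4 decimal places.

Rank rainfall: 2, 5, 1, 3, 4
Rank yield: 1, 5, 3, 2, 4
d = rank(rainfall) − rank(yield): 1, 0, -2, 1, 0; Σd² = 6
ρ = 1 − 6Σd² / [n(n²−1)] = 1 − 6×6 / (5×24) = 1 − 36/120 ≈ 0.7000

0.7000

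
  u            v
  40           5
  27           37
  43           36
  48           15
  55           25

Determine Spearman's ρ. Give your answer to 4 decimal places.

Rank u: 2, 1, 3, 4, 5
Rank v: 1, 5, 4, 2, 3
d = rank(u) − rank(v): 1, -4, -1, 2, 2; Σd² = 26
ρ = 1 − 6Σd² / [n(n²−1)] = 1 − 6×26 / (5×24) = 1 − 156/120 ≈ -0.3000

-0.3000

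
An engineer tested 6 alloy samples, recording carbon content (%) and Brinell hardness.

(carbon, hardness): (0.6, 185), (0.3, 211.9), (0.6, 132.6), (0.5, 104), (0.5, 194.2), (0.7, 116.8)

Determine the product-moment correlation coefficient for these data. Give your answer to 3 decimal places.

n = 6, Σx = 3.2, Σy = 944.5, Σx² = 1.8, Σy² = 158881.25, Σxy = 484.99
nΣxy − ΣxΣy = 2909.94 − 3022.4 = -112.46
nΣx² − (Σx)² = 10.8 − 10.24 = 0.56; nΣy² − (Σy)² = 953287.5 − 892080.25 = 61207.25
r = -112.46 / √(0.56 × 61207.25) = -112.46 / 185.1379 ≈ -0.607

-0.607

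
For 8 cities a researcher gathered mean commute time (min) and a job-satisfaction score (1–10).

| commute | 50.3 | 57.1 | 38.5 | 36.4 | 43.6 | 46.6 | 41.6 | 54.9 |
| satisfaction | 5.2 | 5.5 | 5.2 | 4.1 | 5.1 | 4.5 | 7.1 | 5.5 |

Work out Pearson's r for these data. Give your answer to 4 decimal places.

n = 8, Σx = 369, Σy = 42.2, Σx² = 17414.8, Σy² = 228.06, Σxy = 1954.42
nΣxy − ΣxΣy = 15635.36 − 15571.8 = 63.56
nΣx² − (Σx)² = 139318.4 − 136161 = 3157.4; nΣy² − (Σy)² = 1824.48 − 1780.84 = 43.64
r = 63.56 / √(3157.4 × 43.64) = 63.56 / 371.1993 ≈ 0.1712

0.1712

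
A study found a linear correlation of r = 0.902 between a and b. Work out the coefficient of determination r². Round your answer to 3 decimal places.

r² = (0.902)² = 0.814

0.814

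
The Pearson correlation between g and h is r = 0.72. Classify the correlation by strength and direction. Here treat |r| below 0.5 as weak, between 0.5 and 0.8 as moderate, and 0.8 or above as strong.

r = 0.72 > 0 so the relationship is positive.
|r| = 0.72, which falls in the moderate range.

moderate positive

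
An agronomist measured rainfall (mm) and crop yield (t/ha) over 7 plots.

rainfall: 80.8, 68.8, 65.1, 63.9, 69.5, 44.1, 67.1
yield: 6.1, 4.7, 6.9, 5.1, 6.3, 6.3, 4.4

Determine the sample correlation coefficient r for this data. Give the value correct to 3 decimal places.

-0.148

n = 7, Σx = 459.3, Σy = 39.8, Σx² = 30860.77, Σy² = 231.66, Σxy = 2602.24
nΣxy − ΣxΣy = 18215.68 − 18280.14 = -64.46
nΣx² − (Σx)² = 216025.39 − 210956.49 = 5068.9; nΣy² − (Σy)² = 1621.62 − 1584.04 = 37.58
r = -64.46 / √(5068.9 × 37.58) = -64.46 / 436.4508 ≈ -0.148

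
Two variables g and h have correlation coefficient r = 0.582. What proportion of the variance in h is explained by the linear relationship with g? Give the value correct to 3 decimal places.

0.339

r² = (0.582)² = 0.339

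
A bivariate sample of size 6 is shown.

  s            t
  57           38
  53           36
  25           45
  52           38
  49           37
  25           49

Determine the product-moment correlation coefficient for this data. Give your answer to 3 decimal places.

-0.937

n = 6, Σs = 261, Σt = 243, Σs² = 12413, Σt² = 9979, Σst = 10213
nΣst − ΣsΣt = 61278 − 63423 = -2145
nΣs² − (Σs)² = 74478 − 68121 = 6357; nΣt² − (Σt)² = 59874 − 59049 = 825
r = -2145 / √(6357 × 825) = -2145 / 2290.0928 ≈ -0.937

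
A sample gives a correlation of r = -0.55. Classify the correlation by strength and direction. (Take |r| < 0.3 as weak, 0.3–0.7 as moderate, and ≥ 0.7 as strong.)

moderate negative

r = -0.55 < 0 so the relationship is negative.
|r| = 0.55, which falls in the moderate range.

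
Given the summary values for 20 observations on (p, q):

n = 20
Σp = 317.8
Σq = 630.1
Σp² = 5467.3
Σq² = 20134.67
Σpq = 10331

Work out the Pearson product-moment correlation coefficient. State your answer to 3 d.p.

0.927

r = (nΣpq − ΣpΣq) / √[(nΣp² − (Σp)²)(nΣq² − (Σq)²)]
Numerator: 20×10331 − 317.8×630.1 = 6374.22
Denominator: √[(109346 − 100996.84)(402693.4 − 397026.01)] = √[8349.16 × 5667.39] = 6878.8041
r = 6374.22 / 6878.8041 ≈ 0.927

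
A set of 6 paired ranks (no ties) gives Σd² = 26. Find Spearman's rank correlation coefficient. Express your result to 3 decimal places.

ρ = 1 − 6Σd² / [n(n²−1)] = 1 − 6×26 / (6×35)
  = 1 − 156/210 = 1 − 0.7429 ≈ 0.257

0.257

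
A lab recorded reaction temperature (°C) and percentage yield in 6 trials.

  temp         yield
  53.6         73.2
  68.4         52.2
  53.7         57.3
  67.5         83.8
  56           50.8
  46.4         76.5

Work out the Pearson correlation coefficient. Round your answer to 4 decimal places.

-0.1010

n = 6, Σx = 345.6, Σy = 393.8, Σx² = 20280.42, Σy² = 26821.7, Σxy = 22621.91
nΣxy − ΣxΣy = 135731.46 − 136097.28 = -365.82
nΣx² − (Σx)² = 121682.52 − 119439.36 = 2243.16; nΣy² − (Σy)² = 160930.2 − 155078.44 = 5851.76
r = -365.82 / √(2243.16 × 5851.76) = -365.82 / 3623.0421 ≈ -0.1010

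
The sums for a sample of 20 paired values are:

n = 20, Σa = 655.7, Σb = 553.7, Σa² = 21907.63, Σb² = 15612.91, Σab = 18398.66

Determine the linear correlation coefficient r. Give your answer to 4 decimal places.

0.7197

r = (nΣab − ΣaΣb) / √[(nΣa² − (Σa)²)(nΣb² − (Σb)²)]
Numerator: 20×18398.66 − 655.7×553.7 = 4912.11
Denominator: √[(438152.6 − 429942.49)(312258.2 − 306583.69)] = √[8210.11 × 5674.51] = 6825.5660
r = 4912.11 / 6825.5660 ≈ 0.7197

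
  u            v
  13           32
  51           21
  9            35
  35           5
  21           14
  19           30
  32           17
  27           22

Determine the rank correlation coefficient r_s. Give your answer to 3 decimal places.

-0.762

Rank u: 2, 8, 1, 7, 4, 3, 6, 5
Rank v: 7, 4, 8, 1, 2, 6, 3, 5
d = rank(u) − rank(v): -5, 4, -7, 6, 2, -3, 3, 0; Σd² = 148
ρ = 1 − 6Σd² / [n(n²−1)] = 1 − 6×148 / (8×63) = 1 − 888/504 ≈ -0.762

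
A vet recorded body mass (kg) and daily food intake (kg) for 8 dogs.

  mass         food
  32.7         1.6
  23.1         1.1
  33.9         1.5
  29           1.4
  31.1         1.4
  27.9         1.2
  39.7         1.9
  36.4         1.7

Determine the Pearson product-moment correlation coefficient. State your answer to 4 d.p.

0.9689

n = 8, Σx = 253.8, Σy = 11.8, Σx² = 8239.78, Σy² = 17.88, Σxy = 383.51
nΣxy − ΣxΣy = 3068.08 − 2994.84 = 73.24
nΣx² − (Σx)² = 65918.24 − 64414.44 = 1503.8; nΣy² − (Σy)² = 143.04 − 139.24 = 3.8
r = 73.24 / √(1503.8 × 3.8) = 73.24 / 75.5939 ≈ 0.9689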